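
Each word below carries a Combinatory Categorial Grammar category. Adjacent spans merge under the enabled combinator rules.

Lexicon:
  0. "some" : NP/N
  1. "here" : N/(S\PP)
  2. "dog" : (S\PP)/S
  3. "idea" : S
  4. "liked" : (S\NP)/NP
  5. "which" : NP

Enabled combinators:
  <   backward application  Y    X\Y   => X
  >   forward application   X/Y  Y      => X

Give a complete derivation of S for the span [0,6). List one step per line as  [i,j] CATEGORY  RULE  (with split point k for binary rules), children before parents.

[0,6] S   <
  [0,4] NP   >
    [0,1] "some" : NP/N
    [1,4] N   >
      [1,2] "here" : N/(S\PP)
      [2,4] S\PP   >
        [2,3] "dog" : (S\PP)/S
        [3,4] "idea" : S
  [4,6] S\NP   >
    [4,5] "liked" : (S\NP)/NP
    [5,6] "which" : NP

[0,1] NP/N  lex  "some"
[1,2] N/(S\PP)  lex  "here"
[2,3] (S\PP)/S  lex  "dog"
[3,4] S  lex  "idea"
[2,4] S\PP  >  k=3
[1,4] N  >  k=2
[0,4] NP  >  k=1
[4,5] (S\NP)/NP  lex  "liked"
[5,6] NP  lex  "which"
[4,6] S\NP  >  k=5
[0,6] S  <  k=4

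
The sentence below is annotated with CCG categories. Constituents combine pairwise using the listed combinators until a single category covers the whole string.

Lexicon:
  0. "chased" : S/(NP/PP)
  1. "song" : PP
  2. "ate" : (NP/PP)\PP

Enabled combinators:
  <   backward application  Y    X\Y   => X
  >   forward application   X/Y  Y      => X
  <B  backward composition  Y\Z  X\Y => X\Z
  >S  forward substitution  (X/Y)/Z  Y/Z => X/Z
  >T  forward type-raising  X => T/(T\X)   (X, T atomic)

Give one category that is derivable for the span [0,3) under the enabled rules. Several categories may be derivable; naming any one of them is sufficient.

S

[0,3] S   >
  [0,1] "chased" : S/(NP/PP)
  [1,3] NP/PP   <
    [1,2] "song" : PP
    [2,3] "ate" : (NP/PP)\PP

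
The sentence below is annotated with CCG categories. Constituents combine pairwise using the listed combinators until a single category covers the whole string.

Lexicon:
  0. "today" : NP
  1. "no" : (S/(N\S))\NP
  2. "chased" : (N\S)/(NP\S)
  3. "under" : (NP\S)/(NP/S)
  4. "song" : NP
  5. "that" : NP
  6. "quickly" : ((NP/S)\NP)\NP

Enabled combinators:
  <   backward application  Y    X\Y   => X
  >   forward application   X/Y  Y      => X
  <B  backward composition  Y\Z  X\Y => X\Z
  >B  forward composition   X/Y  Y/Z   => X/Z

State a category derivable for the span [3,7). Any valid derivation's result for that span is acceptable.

[0,7] S   >
  [0,2] S/(N\S)   <
    [0,1] "today" : NP
    [1,2] "no" : (S/(N\S))\NP
  [2,7] N\S   >
    [2,3] "chased" : (N\S)/(NP\S)
    [3,7] NP\S   >
      [3,4] "under" : (NP\S)/(NP/S)
      [4,7] NP/S   <
        [4,5] "song" : NP
        [5,7] (NP/S)\NP   <
          [5,6] "that" : NP
          [6,7] "quickly" : ((NP/S)\NP)\NP

NP\S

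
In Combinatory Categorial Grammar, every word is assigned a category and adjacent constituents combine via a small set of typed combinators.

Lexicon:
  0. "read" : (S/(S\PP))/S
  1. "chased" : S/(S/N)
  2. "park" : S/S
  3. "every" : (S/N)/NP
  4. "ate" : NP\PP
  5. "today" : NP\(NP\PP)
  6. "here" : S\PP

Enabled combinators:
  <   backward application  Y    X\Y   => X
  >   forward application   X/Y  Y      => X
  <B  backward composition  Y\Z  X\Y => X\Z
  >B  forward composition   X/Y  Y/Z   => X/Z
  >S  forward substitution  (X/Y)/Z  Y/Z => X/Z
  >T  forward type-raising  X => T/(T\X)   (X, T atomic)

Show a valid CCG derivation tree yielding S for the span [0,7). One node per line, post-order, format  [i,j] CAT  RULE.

[0,1] (S/(S\PP))/S  lex  "read"
[1,2] S/(S/N)  lex  "chased"
[2,3] S/S  lex  "park"
[3,4] (S/N)/NP  lex  "every"
[4,5] NP\PP  lex  "ate"
[5,6] NP\(NP\PP)  lex  "today"
[4,6] NP  <  k=5
[3,6] S/N  >  k=4
[2,6] S/N  >B  k=3
[1,6] S  >  k=2
[0,6] S/(S\PP)  >  k=1
[6,7] S\PP  lex  "here"
[0,7] S  >  k=6

[0,7] S   >
  [0,6] S/(S\PP)   >
    [0,1] "read" : (S/(S\PP))/S
    [1,6] S   >
      [1,2] "chased" : S/(S/N)
      [2,6] S/N   >B
        [2,3] "park" : S/S
        [3,6] S/N   >
          [3,4] "every" : (S/N)/NP
          [4,6] NP   <
            [4,5] "ate" : NP\PP
            [5,6] "today" : NP\(NP\PP)
  [6,7] "here" : S\PP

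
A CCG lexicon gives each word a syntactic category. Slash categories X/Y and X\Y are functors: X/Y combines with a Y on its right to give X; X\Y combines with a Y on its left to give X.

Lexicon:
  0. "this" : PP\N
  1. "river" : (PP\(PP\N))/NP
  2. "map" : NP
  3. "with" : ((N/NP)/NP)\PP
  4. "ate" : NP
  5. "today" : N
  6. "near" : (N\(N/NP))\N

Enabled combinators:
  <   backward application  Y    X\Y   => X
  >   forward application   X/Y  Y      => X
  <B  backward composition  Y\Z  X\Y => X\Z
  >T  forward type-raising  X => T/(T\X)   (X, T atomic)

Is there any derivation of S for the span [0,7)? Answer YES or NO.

PP\N (PP\(PP\N))/NP NP ((N/NP)/NP)\PP NP N (N\(N/NP))\N
CKY chart[0,7] = {N, N/(N\N), NP/(NP\N), PP/(PP\N), S/(S\N)}; S ∉ chart

NO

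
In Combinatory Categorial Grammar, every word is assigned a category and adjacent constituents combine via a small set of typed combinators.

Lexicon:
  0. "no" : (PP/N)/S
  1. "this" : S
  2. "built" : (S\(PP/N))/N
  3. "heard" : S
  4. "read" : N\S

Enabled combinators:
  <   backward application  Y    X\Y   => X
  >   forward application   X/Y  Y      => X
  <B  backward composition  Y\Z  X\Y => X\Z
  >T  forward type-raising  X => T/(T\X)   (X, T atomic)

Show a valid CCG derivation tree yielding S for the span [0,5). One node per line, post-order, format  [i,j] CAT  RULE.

[0,5] S   <
  [0,2] PP/N   >
    [0,1] "no" : (PP/N)/S
    [1,2] "this" : S
  [2,5] S\(PP/N)   >
    [2,3] "built" : (S\(PP/N))/N
    [3,5] N   <
      [3,4] "heard" : S
      [4,5] "read" : N\S

[0,1] (PP/N)/S  lex  "no"
[1,2] S  lex  "this"
[0,2] PP/N  >  k=1
[2,3] (S\(PP/N))/N  lex  "built"
[3,4] S  lex  "heard"
[4,5] N\S  lex  "read"
[3,5] N  <  k=4
[2,5] S\(PP/N)  >  k=3
[0,5] S  <  k=2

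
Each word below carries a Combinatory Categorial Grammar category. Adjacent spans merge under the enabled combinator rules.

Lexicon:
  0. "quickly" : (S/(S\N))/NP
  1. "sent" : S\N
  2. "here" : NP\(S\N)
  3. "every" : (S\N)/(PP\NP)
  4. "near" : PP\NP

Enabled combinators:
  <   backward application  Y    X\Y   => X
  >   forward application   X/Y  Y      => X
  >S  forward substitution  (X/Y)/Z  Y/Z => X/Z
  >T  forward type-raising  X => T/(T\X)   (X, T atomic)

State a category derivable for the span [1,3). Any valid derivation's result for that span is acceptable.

NP

[0,5] S   >
  [0,3] S/(S\N)   >
    [0,1] "quickly" : (S/(S\N))/NP
    [1,3] NP   <
      [1,2] "sent" : S\N
      [2,3] "here" : NP\(S\N)
  [3,5] S\N   >
    [3,4] "every" : (S\N)/(PP\NP)
    [4,5] "near" : PP\NP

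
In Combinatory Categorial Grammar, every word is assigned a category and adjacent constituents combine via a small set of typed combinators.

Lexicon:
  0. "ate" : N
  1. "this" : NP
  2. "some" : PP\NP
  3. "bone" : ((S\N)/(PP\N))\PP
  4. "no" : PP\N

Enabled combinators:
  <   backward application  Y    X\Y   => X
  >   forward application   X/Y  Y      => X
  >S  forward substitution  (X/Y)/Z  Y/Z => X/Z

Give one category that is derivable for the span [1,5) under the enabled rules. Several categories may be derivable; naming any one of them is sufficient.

S\N

[0,5] S   <
  [0,1] "ate" : N
  [1,5] S\N   >
    [1,4] (S\N)/(PP\N)   <
      [1,3] PP   <
        [1,2] "this" : NP
        [2,3] "some" : PP\NP
      [3,4] "bone" : ((S\N)/(PP\N))\PP
    [4,5] "no" : PP\N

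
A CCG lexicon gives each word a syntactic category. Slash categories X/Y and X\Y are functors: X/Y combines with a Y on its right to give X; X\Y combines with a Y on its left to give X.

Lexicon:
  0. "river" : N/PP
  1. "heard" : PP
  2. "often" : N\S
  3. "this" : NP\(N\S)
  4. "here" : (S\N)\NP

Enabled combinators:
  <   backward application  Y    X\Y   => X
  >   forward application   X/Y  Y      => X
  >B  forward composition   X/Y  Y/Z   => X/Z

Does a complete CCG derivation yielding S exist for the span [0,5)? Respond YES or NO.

YES

[0,5] S   <
  [0,2] N   >
    [0,1] "river" : N/PP
    [1,2] "heard" : PP
  [2,5] S\N   <
    [2,4] NP   <
      [2,3] "often" : N\S
      [3,4] "this" : NP\(N\S)
    [4,5] "here" : (S\N)\NP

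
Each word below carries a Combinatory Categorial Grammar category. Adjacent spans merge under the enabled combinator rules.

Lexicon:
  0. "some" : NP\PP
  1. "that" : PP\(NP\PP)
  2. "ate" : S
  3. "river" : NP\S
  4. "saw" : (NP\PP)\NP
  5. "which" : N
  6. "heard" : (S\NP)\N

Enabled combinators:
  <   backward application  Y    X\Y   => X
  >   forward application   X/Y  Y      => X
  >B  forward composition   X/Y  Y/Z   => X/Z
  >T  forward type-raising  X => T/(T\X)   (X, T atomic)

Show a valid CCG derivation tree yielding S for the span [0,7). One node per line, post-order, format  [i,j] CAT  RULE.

[0,7] S   <
  [0,5] NP   <
    [0,2] PP   <
      [0,1] "some" : NP\PP
      [1,2] "that" : PP\(NP\PP)
    [2,5] NP\PP   <
      [2,4] NP   <
        [2,3] "ate" : S
        [3,4] "river" : NP\S
      [4,5] "saw" : (NP\PP)\NP
  [5,7] S\NP   <
    [5,6] "which" : N
    [6,7] "heard" : (S\NP)\N

[0,1] NP\PP  lex  "some"
[1,2] PP\(NP\PP)  lex  "that"
[0,2] PP  <  k=1
[2,3] S  lex  "ate"
[3,4] NP\S  lex  "river"
[2,4] NP  <  k=3
[4,5] (NP\PP)\NP  lex  "saw"
[2,5] NP\PP  <  k=4
[0,5] NP  <  k=2
[5,6] N  lex  "which"
[6,7] (S\NP)\N  lex  "heard"
[5,7] S\NP  <  k=6
[0,7] S  <  k=5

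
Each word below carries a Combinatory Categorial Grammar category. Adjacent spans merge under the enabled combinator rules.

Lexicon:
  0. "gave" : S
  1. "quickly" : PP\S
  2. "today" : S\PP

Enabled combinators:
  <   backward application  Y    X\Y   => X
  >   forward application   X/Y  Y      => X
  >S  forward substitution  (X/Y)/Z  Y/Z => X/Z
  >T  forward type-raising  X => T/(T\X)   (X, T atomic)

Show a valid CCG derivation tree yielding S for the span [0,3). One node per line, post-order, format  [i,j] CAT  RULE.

[0,3] S   <
  [0,2] PP   <
    [0,1] "gave" : S
    [1,2] "quickly" : PP\S
  [2,3] "today" : S\PP

[0,1] S  lex  "gave"
[1,2] PP\S  lex  "quickly"
[0,2] PP  <  k=1
[2,3] S\PP  lex  "today"
[0,3] S  <  k=2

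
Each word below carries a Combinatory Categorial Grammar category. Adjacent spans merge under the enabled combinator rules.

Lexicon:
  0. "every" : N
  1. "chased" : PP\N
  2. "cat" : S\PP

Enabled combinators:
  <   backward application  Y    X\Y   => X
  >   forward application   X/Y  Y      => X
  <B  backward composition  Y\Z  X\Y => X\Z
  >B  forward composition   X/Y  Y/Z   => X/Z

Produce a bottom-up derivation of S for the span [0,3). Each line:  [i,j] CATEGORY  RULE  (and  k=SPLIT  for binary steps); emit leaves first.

[0,3] S   <
  [0,1] "every" : N
  [1,3] S\N   <B
    [1,2] "chased" : PP\N
    [2,3] "cat" : S\PP

[0,1] N  lex  "every"
[1,2] PP\N  lex  "chased"
[2,3] S\PP  lex  "cat"
[1,3] S\N  <B  k=2
[0,3] S  <  k=1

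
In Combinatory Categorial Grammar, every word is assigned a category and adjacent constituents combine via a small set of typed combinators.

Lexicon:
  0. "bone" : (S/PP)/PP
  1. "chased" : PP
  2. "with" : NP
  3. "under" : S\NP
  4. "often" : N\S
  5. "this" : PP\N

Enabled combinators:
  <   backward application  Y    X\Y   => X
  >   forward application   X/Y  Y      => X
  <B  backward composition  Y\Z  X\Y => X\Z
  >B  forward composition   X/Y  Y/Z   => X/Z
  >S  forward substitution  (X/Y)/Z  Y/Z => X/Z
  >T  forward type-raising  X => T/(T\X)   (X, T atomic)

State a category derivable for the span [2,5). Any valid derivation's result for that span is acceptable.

N

[0,6] S   >
  [0,2] S/PP   >
    [0,1] "bone" : (S/PP)/PP
    [1,2] "chased" : PP
  [2,6] PP   <
    [2,5] N   <
      [2,3] "with" : NP
      [3,5] N\NP   <B
        [3,4] "under" : S\NP
        [4,5] "often" : N\S
    [5,6] "this" : PP\N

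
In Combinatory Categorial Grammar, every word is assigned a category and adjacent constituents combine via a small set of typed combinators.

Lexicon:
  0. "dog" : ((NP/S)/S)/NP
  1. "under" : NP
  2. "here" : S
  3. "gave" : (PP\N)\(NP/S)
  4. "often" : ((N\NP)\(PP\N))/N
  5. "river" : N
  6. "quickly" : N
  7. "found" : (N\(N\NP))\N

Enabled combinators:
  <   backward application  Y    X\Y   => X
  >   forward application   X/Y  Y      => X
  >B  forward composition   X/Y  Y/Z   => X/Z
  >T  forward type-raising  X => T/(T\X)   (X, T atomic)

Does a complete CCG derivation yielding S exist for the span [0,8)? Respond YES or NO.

((NP/S)/S)/NP NP S (PP\N)\(NP/S) ((N\NP)\(PP\N))/N N N (N\(N\NP))\N
CKY chart[0,8] = {N, N/(N\N), NP/(NP\N), PP/(PP\N), S/(S\N)}; S ∉ chart

NO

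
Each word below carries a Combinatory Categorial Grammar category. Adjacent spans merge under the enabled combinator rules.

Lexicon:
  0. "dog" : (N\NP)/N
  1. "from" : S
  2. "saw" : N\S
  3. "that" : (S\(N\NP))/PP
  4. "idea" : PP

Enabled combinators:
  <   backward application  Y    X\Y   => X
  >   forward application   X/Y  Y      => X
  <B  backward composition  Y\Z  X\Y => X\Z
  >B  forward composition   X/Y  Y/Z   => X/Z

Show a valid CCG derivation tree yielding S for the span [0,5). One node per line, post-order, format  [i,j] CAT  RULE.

[0,5] S   <
  [0,3] N\NP   >
    [0,1] "dog" : (N\NP)/N
    [1,3] N   <
      [1,2] "from" : S
      [2,3] "saw" : N\S
  [3,5] S\(N\NP)   >
    [3,4] "that" : (S\(N\NP))/PP
    [4,5] "idea" : PP

[0,1] (N\NP)/N  lex  "dog"
[1,2] S  lex  "from"
[2,3] N\S  lex  "saw"
[1,3] N  <  k=2
[0,3] N\NP  >  k=1
[3,4] (S\(N\NP))/PP  lex  "that"
[4,5] PP  lex  "idea"
[3,5] S\(N\NP)  >  k=4
[0,5] S  <  k=3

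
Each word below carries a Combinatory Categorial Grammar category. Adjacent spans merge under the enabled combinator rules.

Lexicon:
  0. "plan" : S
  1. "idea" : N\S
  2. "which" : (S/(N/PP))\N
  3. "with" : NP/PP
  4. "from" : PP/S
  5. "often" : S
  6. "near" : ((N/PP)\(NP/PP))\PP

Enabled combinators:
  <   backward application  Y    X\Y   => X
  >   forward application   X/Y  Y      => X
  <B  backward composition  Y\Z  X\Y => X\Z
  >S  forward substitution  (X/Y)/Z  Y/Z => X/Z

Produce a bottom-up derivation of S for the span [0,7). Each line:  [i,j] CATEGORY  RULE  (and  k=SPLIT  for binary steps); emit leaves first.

[0,1] S  lex  "plan"
[1,2] N\S  lex  "idea"
[0,2] N  <  k=1
[2,3] (S/(N/PP))\N  lex  "which"
[0,3] S/(N/PP)  <  k=2
[3,4] NP/PP  lex  "with"
[4,5] PP/S  lex  "from"
[5,6] S  lex  "often"
[4,6] PP  >  k=5
[6,7] ((N/PP)\(NP/PP))\PP  lex  "near"
[4,7] (N/PP)\(NP/PP)  <  k=6
[3,7] N/PP  <  k=4
[0,7] S  >  k=3

[0,7] S   >
  [0,3] S/(N/PP)   <
    [0,2] N   <
      [0,1] "plan" : S
      [1,2] "idea" : N\S
    [2,3] "which" : (S/(N/PP))\N
  [3,7] N/PP   <
    [3,4] "with" : NP/PP
    [4,7] (N/PP)\(NP/PP)   <
      [4,6] PP   >
        [4,5] "from" : PP/S
        [5,6] "often" : S
      [6,7] "near" : ((N/PP)\(NP/PP))\PP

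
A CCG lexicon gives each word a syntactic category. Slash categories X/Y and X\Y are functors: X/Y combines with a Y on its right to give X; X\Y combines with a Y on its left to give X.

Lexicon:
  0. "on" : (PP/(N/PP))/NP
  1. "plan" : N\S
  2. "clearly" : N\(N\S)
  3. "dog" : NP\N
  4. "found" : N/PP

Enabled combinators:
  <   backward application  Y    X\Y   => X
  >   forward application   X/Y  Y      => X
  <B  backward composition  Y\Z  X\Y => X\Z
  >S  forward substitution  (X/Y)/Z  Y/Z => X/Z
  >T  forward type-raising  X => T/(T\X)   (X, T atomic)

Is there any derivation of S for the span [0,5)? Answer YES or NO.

(PP/(N/PP))/NP N\S N\(N\S) NP\N N/PP
CKY chart[0,5] = {N/(N\PP), NP/(NP\PP), PP, PP/(PP\PP), S/(S\PP)}; S ∉ chart

NO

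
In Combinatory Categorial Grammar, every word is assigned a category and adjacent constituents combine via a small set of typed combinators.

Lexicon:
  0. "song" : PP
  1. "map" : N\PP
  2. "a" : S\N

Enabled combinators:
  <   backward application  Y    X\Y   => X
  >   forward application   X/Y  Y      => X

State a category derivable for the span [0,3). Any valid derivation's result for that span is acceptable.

S

[0,3] S   <
  [0,2] N   <
    [0,1] "song" : PP
    [1,2] "map" : N\PP
  [2,3] "a" : S\N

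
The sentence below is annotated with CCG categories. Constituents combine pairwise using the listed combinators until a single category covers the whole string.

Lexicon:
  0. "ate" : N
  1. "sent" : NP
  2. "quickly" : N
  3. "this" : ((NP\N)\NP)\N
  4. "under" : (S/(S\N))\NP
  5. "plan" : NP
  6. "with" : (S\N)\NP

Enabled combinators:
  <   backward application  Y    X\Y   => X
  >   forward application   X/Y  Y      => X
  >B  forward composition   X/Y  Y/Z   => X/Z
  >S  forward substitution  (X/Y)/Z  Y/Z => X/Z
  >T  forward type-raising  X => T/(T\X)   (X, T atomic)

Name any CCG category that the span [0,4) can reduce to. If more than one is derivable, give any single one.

[0,7] S   >
  [0,5] S/(S\N)   <
    [0,4] NP   <
      [0,1] "ate" : N
      [1,4] NP\N   <
        [1,2] "sent" : NP
        [2,4] (NP\N)\NP   <
          [2,3] "quickly" : N
          [3,4] "this" : ((NP\N)\NP)\N
    [4,5] "under" : (S/(S\N))\NP
  [5,7] S\N   <
    [5,6] "plan" : NP
    [6,7] "with" : (S\N)\NP

NP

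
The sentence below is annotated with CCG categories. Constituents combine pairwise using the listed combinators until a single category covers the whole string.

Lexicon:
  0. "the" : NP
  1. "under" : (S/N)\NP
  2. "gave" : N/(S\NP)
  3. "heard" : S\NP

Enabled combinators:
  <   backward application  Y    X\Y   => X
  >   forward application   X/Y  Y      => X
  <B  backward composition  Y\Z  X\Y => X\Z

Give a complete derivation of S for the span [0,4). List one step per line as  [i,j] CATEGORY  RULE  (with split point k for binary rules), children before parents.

[0,4] S   >
  [0,2] S/N   <
    [0,1] "the" : NP
    [1,2] "under" : (S/N)\NP
  [2,4] N   >
    [2,3] "gave" : N/(S\NP)
    [3,4] "heard" : S\NP

[0,1] NP  lex  "the"
[1,2] (S/N)\NP  lex  "under"
[0,2] S/N  <  k=1
[2,3] N/(S\NP)  lex  "gave"
[3,4] S\NP  lex  "heard"
[2,4] N  >  k=3
[0,4] S  >  k=2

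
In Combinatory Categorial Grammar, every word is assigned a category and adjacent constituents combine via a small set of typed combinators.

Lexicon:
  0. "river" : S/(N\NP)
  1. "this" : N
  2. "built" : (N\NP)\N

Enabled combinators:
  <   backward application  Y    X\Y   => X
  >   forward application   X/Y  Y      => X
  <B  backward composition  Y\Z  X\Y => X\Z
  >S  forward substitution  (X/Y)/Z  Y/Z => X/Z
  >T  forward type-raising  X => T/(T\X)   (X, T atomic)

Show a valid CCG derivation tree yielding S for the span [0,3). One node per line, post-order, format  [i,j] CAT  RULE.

[0,1] S/(N\NP)  lex  "river"
[1,2] N  lex  "this"
[2,3] (N\NP)\N  lex  "built"
[1,3] N\NP  <  k=2
[0,3] S  >  k=1

[0,3] S   >
  [0,1] "river" : S/(N\NP)
  [1,3] N\NP   <
    [1,2] "this" : N
    [2,3] "built" : (N\NP)\N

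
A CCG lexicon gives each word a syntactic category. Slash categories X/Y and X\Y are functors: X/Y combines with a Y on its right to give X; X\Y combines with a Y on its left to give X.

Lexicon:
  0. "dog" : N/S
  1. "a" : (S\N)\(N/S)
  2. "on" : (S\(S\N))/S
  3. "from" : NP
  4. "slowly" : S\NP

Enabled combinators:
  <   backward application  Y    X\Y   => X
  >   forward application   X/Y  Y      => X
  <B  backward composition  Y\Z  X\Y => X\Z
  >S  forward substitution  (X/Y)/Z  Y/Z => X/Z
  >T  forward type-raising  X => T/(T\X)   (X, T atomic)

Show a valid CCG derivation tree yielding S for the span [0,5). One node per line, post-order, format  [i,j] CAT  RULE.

[0,1] N/S  lex  "dog"
[1,2] (S\N)\(N/S)  lex  "a"
[0,2] S\N  <  k=1
[2,3] (S\(S\N))/S  lex  "on"
[3,4] NP  lex  "from"
[3,4] S/(S\NP)  >T
[4,5] S\NP  lex  "slowly"
[3,5] S  >  k=4
[2,5] S\(S\N)  >  k=3
[0,5] S  <  k=2

[0,5] S   <
  [0,2] S\N   <
    [0,1] "dog" : N/S
    [1,2] "a" : (S\N)\(N/S)
  [2,5] S\(S\N)   >
    [2,3] "on" : (S\(S\N))/S
    [3,5] S   >
      [3,4] S/(S\NP)   >T
        [3,4] "from" : NP
      [4,5] "slowly" : S\NP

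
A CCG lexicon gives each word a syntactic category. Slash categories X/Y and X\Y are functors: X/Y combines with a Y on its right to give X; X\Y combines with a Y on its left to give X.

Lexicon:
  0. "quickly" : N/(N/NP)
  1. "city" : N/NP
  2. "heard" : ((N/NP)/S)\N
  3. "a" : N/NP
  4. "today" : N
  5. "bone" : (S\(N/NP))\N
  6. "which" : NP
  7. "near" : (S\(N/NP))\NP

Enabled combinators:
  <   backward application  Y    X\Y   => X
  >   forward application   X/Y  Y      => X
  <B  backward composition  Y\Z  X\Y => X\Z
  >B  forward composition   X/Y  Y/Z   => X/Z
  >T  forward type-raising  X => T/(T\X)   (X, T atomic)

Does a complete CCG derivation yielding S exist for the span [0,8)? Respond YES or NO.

[0,8] S   <
  [0,6] N/NP   >
    [0,3] (N/NP)/S   <
      [0,2] N   >
        [0,1] "quickly" : N/(N/NP)
        [1,2] "city" : N/NP
      [2,3] "heard" : ((N/NP)/S)\N
    [3,6] S   <
      [3,4] "a" : N/NP
      [4,6] S\(N/NP)   <
        [4,5] "today" : N
        [5,6] "bone" : (S\(N/NP))\N
  [6,8] S\(N/NP)   <
    [6,7] "which" : NP
    [7,8] "near" : (S\(N/NP))\NP

YES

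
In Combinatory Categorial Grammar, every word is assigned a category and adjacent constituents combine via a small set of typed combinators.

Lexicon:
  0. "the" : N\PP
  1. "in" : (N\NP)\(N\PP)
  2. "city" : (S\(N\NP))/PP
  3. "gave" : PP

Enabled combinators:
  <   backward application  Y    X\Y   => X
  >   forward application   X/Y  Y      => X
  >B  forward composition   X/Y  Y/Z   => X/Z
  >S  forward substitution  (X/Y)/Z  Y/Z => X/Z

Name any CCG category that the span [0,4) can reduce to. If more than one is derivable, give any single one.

[0,4] S   <
  [0,2] N\NP   <
    [0,1] "the" : N\PP
    [1,2] "in" : (N\NP)\(N\PP)
  [2,4] S\(N\NP)   >
    [2,3] "city" : (S\(N\NP))/PP
    [3,4] "gave" : PP

S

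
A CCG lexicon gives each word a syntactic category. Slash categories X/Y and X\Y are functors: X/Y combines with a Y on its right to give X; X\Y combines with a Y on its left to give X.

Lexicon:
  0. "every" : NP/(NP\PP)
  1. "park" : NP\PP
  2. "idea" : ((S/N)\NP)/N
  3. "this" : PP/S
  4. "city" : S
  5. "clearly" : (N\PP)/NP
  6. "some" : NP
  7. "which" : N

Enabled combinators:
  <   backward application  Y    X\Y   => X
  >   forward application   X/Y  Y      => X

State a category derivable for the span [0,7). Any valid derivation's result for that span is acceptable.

S/N

[0,8] S   >
  [0,7] S/N   <
    [0,2] NP   >
      [0,1] "every" : NP/(NP\PP)
      [1,2] "park" : NP\PP
    [2,7] (S/N)\NP   >
      [2,3] "idea" : ((S/N)\NP)/N
      [3,7] N   <
        [3,5] PP   >
          [3,4] "this" : PP/S
          [4,5] "city" : S
        [5,7] N\PP   >
          [5,6] "clearly" : (N\PP)/NP
          [6,7] "some" : NP
  [7,8] "which" : N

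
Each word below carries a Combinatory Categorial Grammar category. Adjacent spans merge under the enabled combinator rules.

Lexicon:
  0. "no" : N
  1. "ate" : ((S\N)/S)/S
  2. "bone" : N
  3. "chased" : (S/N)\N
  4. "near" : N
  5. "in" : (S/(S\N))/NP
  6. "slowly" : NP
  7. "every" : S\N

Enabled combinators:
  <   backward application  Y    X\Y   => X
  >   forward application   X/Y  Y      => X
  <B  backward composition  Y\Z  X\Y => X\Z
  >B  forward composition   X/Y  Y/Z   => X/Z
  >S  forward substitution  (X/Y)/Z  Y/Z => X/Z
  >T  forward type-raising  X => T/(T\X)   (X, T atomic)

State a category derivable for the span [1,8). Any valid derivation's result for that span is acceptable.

[0,8] S   >
  [0,1] S/(S\N)   >T
    [0,1] "no" : N
  [1,8] S\N   >
    [1,5] (S\N)/S   >
      [1,2] "ate" : ((S\N)/S)/S
      [2,5] S   >
        [2,4] S/N   <
          [2,3] "bone" : N
          [3,4] "chased" : (S/N)\N
        [4,5] "near" : N
    [5,8] S   >
      [5,7] S/(S\N)   >
        [5,6] "in" : (S/(S\N))/NP
        [6,7] "slowly" : NP
      [7,8] "every" : S\N

S\N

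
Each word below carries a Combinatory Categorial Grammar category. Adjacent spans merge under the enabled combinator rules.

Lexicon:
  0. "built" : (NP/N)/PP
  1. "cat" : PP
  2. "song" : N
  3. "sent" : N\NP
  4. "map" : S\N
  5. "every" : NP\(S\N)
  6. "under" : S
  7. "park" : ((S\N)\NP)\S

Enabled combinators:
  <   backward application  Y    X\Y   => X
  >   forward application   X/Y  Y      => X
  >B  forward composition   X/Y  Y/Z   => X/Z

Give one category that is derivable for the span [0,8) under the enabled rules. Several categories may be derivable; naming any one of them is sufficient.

S

[0,8] S   <
  [0,4] N   <
    [0,3] NP   >
      [0,2] NP/N   >
        [0,1] "built" : (NP/N)/PP
        [1,2] "cat" : PP
      [2,3] "song" : N
    [3,4] "sent" : N\NP
  [4,8] S\N   <
    [4,6] NP   <
      [4,5] "map" : S\N
      [5,6] "every" : NP\(S\N)
    [6,8] (S\N)\NP   <
      [6,7] "under" : S
      [7,8] "park" : ((S\N)\NP)\S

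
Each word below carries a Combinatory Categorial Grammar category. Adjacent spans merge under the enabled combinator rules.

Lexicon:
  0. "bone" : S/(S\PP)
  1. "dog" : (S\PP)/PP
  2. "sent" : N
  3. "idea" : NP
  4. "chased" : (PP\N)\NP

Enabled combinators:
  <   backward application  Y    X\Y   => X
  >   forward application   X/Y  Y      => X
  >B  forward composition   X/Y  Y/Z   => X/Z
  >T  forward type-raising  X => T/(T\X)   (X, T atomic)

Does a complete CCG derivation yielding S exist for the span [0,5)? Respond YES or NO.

[0,5] S   >
  [0,1] "bone" : S/(S\PP)
  [1,5] S\PP   >
    [1,2] "dog" : (S\PP)/PP
    [2,5] PP   <
      [2,3] "sent" : N
      [3,5] PP\N   <
        [3,4] "idea" : NP
        [4,5] "chased" : (PP\N)\NP

YES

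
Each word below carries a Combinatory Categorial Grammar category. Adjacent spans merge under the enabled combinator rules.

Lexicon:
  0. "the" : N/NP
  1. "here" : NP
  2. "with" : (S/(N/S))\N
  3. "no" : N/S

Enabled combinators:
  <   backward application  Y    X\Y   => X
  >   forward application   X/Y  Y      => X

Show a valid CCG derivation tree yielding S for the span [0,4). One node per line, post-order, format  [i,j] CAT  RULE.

[0,1] N/NP  lex  "the"
[1,2] NP  lex  "here"
[0,2] N  >  k=1
[2,3] (S/(N/S))\N  lex  "with"
[0,3] S/(N/S)  <  k=2
[3,4] N/S  lex  "no"
[0,4] S  >  k=3

[0,4] S   >
  [0,3] S/(N/S)   <
    [0,2] N   >
      [0,1] "the" : N/NP
      [1,2] "here" : NP
    [2,3] "with" : (S/(N/S))\N
  [3,4] "no" : N/S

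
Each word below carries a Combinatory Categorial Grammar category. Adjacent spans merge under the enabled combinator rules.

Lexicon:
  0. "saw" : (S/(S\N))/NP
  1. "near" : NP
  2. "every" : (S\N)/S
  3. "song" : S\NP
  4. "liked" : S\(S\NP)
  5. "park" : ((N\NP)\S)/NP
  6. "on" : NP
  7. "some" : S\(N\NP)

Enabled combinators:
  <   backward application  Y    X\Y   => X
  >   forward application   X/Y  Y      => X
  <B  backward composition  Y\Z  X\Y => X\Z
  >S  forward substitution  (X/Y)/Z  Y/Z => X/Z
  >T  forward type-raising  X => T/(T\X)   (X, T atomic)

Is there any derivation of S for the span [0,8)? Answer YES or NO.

YES

[0,8] S   >
  [0,2] S/(S\N)   >
    [0,1] "saw" : (S/(S\N))/NP
    [1,2] "near" : NP
  [2,8] S\N   <B
    [2,5] S\N   >
      [2,3] "every" : (S\N)/S
      [3,5] S   <
        [3,4] "song" : S\NP
        [4,5] "liked" : S\(S\NP)
    [5,8] S\S   <B
      [5,7] (N\NP)\S   >
        [5,6] "park" : ((N\NP)\S)/NP
        [6,7] "on" : NP
      [7,8] "some" : S\(N\NP)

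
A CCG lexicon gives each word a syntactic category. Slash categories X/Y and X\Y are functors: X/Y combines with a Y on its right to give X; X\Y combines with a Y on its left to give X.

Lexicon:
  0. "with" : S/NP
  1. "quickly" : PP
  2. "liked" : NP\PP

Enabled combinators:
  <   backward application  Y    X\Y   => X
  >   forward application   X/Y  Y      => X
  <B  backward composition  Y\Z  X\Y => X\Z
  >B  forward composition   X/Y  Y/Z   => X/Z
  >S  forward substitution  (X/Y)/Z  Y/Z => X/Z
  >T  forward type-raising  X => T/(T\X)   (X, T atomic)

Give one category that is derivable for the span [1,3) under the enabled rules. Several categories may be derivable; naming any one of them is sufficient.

[0,3] S   >
  [0,1] "with" : S/NP
  [1,3] NP   <
    [1,2] "quickly" : PP
    [2,3] "liked" : NP\PP

NP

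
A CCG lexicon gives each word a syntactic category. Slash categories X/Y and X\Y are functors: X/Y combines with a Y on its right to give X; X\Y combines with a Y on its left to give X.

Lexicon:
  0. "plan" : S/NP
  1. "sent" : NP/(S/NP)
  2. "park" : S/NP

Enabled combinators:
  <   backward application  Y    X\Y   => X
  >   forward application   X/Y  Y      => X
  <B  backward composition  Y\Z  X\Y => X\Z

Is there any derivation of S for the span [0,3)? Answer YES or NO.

YES

[0,3] S   >
  [0,1] "plan" : S/NP
  [1,3] NP   >
    [1,2] "sent" : NP/(S/NP)
    [2,3] "park" : S/NP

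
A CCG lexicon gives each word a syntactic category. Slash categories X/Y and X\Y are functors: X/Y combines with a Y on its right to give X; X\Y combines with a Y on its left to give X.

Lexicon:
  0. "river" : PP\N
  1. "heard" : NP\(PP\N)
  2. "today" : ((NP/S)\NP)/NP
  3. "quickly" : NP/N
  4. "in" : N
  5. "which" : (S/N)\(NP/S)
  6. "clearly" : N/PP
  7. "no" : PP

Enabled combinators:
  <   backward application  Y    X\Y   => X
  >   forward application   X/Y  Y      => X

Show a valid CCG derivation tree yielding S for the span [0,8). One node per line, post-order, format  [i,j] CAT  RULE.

[0,8] S   >
  [0,6] S/N   <
    [0,5] NP/S   <
      [0,2] NP   <
        [0,1] "river" : PP\N
        [1,2] "heard" : NP\(PP\N)
      [2,5] (NP/S)\NP   >
        [2,3] "today" : ((NP/S)\NP)/NP
        [3,5] NP   >
          [3,4] "quickly" : NP/N
          [4,5] "in" : N
    [5,6] "which" : (S/N)\(NP/S)
  [6,8] N   >
    [6,7] "clearly" : N/PP
    [7,8] "no" : PP

[0,1] PP\N  lex  "river"
[1,2] NP\(PP\N)  lex  "heard"
[0,2] NP  <  k=1
[2,3] ((NP/S)\NP)/NP  lex  "today"
[3,4] NP/N  lex  "quickly"
[4,5] N  lex  "in"
[3,5] NP  >  k=4
[2,5] (NP/S)\NP  >  k=3
[0,5] NP/S  <  k=2
[5,6] (S/N)\(NP/S)  lex  "which"
[0,6] S/N  <  k=5
[6,7] N/PP  lex  "clearly"
[7,8] PP  lex  "no"
[6,8] N  >  k=7
[0,8] S  >  k=6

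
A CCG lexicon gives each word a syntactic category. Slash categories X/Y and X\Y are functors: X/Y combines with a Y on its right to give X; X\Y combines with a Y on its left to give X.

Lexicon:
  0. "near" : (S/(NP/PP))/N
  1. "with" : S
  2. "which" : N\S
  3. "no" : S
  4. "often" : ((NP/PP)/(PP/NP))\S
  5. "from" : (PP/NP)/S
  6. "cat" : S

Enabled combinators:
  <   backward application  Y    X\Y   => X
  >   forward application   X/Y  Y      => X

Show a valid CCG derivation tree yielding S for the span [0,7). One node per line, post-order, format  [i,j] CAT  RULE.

[0,7] S   >
  [0,3] S/(NP/PP)   >
    [0,1] "near" : (S/(NP/PP))/N
    [1,3] N   <
      [1,2] "with" : S
      [2,3] "which" : N\S
  [3,7] NP/PP   >
    [3,5] (NP/PP)/(PP/NP)   <
      [3,4] "no" : S
      [4,5] "often" : ((NP/PP)/(PP/NP))\S
    [5,7] PP/NP   >
      [5,6] "from" : (PP/NP)/S
      [6,7] "cat" : S

[0,1] (S/(NP/PP))/N  lex  "near"
[1,2] S  lex  "with"
[2,3] N\S  lex  "which"
[1,3] N  <  k=2
[0,3] S/(NP/PP)  >  k=1
[3,4] S  lex  "no"
[4,5] ((NP/PP)/(PP/NP))\S  lex  "often"
[3,5] (NP/PP)/(PP/NP)  <  k=4
[5,6] (PP/NP)/S  lex  "from"
[6,7] S  lex  "cat"
[5,7] PP/NP  >  k=6
[3,7] NP/PP  >  k=5
[0,7] S  >  k=3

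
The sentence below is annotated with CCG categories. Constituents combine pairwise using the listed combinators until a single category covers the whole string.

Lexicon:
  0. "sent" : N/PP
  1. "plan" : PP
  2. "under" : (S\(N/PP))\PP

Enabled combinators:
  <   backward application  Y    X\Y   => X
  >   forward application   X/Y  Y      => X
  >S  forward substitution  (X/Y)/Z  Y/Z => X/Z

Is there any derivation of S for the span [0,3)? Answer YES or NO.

YES

[0,3] S   <
  [0,1] "sent" : N/PP
  [1,3] S\(N/PP)   <
    [1,2] "plan" : PP
    [2,3] "under" : (S\(N/PP))\PP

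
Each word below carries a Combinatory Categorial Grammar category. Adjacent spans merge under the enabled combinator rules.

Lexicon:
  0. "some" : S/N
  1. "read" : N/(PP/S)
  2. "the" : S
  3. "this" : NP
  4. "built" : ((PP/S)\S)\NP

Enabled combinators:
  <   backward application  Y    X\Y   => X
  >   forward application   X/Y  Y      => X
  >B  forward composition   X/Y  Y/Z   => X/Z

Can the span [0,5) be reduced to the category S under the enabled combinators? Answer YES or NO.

[0,5] S   >
  [0,1] "some" : S/N
  [1,5] N   >
    [1,2] "read" : N/(PP/S)
    [2,5] PP/S   <
      [2,3] "the" : S
      [3,5] (PP/S)\S   <
        [3,4] "this" : NP
        [4,5] "built" : ((PP/S)\S)\NP

YES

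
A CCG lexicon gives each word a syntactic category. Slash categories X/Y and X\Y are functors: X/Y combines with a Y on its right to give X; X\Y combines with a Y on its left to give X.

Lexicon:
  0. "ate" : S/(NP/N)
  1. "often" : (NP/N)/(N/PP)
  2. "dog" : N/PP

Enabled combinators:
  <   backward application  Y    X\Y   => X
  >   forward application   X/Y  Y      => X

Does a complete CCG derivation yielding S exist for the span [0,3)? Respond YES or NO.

YES

[0,3] S   >
  [0,1] "ate" : S/(NP/N)
  [1,3] NP/N   >
    [1,2] "often" : (NP/N)/(N/PP)
    [2,3] "dog" : N/PP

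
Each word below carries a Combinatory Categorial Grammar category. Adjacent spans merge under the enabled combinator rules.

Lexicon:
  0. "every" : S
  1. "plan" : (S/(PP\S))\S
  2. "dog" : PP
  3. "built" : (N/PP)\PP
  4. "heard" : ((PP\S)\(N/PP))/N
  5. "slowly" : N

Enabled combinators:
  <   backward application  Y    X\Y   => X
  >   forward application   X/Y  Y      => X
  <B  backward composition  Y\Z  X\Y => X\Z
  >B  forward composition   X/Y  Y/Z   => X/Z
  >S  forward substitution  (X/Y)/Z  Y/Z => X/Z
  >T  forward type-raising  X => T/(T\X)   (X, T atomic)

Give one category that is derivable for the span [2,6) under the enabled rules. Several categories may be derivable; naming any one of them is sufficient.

PP\S

[0,6] S   >
  [0,2] S/(PP\S)   <
    [0,1] "every" : S
    [1,2] "plan" : (S/(PP\S))\S
  [2,6] PP\S   <
    [2,4] N/PP   <
      [2,3] "dog" : PP
      [3,4] "built" : (N/PP)\PP
    [4,6] (PP\S)\(N/PP)   >
      [4,5] "heard" : ((PP\S)\(N/PP))/N
      [5,6] "slowly" : N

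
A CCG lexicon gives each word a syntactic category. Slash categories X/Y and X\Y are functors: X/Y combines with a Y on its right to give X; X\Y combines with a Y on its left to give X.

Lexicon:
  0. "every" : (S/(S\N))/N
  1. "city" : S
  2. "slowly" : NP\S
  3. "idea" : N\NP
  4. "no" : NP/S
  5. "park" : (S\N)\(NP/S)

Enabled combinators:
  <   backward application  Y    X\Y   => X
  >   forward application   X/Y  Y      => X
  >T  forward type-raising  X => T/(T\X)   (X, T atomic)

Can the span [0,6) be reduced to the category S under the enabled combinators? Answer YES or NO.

YES

[0,6] S   >
  [0,4] S/(S\N)   >
    [0,1] "every" : (S/(S\N))/N
    [1,4] N   <
      [1,3] NP   <
        [1,2] "city" : S
        [2,3] "slowly" : NP\S
      [3,4] "idea" : N\NP
  [4,6] S\N   <
    [4,5] "no" : NP/S
    [5,6] "park" : (S\N)\(NP/S)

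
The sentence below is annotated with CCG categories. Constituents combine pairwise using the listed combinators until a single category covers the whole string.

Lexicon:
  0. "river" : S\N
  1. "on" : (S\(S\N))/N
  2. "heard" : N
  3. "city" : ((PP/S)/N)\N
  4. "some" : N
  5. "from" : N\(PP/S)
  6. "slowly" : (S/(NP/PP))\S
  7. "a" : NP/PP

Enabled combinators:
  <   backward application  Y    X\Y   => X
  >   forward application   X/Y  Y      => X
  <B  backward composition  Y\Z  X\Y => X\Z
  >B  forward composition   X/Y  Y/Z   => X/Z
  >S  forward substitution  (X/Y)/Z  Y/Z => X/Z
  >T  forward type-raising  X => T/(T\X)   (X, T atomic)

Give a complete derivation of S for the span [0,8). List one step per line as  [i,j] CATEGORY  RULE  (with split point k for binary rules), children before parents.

[0,1] S\N  lex  "river"
[1,2] (S\(S\N))/N  lex  "on"
[2,3] N  lex  "heard"
[3,4] ((PP/S)/N)\N  lex  "city"
[2,4] (PP/S)/N  <  k=3
[4,5] N  lex  "some"
[2,5] PP/S  >  k=4
[5,6] N\(PP/S)  lex  "from"
[2,6] N  <  k=5
[1,6] S\(S\N)  >  k=2
[0,6] S  <  k=1
[6,7] (S/(NP/PP))\S  lex  "slowly"
[0,7] S/(NP/PP)  <  k=6
[7,8] NP/PP  lex  "a"
[0,8] S  >  k=7

[0,8] S   >
  [0,7] S/(NP/PP)   <
    [0,6] S   <
      [0,1] "river" : S\N
      [1,6] S\(S\N)   >
        [1,2] "on" : (S\(S\N))/N
        [2,6] N   <
          [2,5] PP/S   >
            [2,4] (PP/S)/N   <
              [2,3] "heard" : N
              [3,4] "city" : ((PP/S)/N)\N
            [4,5] "some" : N
          [5,6] "from" : N\(PP/S)
    [6,7] "slowly" : (S/(NP/PP))\S
  [7,8] "a" : NP/PP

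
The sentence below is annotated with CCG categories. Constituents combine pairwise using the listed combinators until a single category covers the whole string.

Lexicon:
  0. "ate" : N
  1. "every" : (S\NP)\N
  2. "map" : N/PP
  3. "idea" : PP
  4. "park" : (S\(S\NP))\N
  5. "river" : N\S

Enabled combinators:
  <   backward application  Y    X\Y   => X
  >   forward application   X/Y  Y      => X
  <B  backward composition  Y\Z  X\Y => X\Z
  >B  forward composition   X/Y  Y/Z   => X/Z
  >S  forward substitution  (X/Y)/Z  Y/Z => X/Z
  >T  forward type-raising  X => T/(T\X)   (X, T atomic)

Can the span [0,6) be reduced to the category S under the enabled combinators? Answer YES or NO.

N (S\NP)\N N/PP PP (S\(S\NP))\N N\S
CKY chart[0,6] = {N, N/(N\N), NP/(NP\N), PP/(PP\N), S/(S\N)}; S ∉ chart

NO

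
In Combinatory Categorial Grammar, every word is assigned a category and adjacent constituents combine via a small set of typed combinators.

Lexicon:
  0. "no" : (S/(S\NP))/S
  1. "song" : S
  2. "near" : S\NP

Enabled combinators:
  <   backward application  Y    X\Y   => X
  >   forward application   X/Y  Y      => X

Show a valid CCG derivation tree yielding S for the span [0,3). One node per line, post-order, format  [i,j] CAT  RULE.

[0,1] (S/(S\NP))/S  lex  "no"
[1,2] S  lex  "song"
[0,2] S/(S\NP)  >  k=1
[2,3] S\NP  lex  "near"
[0,3] S  >  k=2

[0,3] S   >
  [0,2] S/(S\NP)   >
    [0,1] "no" : (S/(S\NP))/S
    [1,2] "song" : S
  [2,3] "near" : S\NP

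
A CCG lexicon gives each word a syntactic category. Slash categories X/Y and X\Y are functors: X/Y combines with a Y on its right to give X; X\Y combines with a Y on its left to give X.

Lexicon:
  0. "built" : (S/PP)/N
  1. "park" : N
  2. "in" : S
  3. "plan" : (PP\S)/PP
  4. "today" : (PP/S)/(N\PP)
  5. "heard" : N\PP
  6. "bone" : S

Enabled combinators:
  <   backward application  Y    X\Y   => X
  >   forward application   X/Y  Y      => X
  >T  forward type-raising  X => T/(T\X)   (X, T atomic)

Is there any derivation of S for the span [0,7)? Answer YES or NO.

YES

[0,7] S   >
  [0,2] S/PP   >
    [0,1] "built" : (S/PP)/N
    [1,2] "park" : N
  [2,7] PP   <
    [2,3] "in" : S
    [3,7] PP\S   >
      [3,4] "plan" : (PP\S)/PP
      [4,7] PP   >
        [4,6] PP/S   >
          [4,5] "today" : (PP/S)/(N\PP)
          [5,6] "heard" : N\PP
        [6,7] "bone" : S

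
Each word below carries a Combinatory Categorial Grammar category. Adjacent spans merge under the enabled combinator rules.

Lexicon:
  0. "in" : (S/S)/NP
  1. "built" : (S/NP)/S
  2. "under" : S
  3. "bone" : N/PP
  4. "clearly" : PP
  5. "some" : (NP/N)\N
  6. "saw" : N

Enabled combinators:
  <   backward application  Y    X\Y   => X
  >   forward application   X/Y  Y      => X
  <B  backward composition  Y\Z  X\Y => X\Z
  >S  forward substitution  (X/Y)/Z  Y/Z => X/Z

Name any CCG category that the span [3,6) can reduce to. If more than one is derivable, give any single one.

NP/N

[0,7] S   >
  [0,3] S/NP   >S
    [0,1] "in" : (S/S)/NP
    [1,3] S/NP   >
      [1,2] "built" : (S/NP)/S
      [2,3] "under" : S
  [3,7] NP   >
    [3,6] NP/N   <
      [3,5] N   >
        [3,4] "bone" : N/PP
        [4,5] "clearly" : PP
      [5,6] "some" : (NP/N)\N
    [6,7] "saw" : N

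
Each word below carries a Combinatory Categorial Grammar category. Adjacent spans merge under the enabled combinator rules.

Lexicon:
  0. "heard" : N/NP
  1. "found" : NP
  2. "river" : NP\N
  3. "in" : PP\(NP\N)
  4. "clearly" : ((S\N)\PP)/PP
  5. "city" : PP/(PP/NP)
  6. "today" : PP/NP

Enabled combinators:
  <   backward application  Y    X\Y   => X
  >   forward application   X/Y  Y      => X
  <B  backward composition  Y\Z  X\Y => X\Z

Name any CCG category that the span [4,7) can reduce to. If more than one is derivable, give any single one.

[0,7] S   <
  [0,2] N   >
    [0,1] "heard" : N/NP
    [1,2] "found" : NP
  [2,7] S\N   <
    [2,4] PP   <
      [2,3] "river" : NP\N
      [3,4] "in" : PP\(NP\N)
    [4,7] (S\N)\PP   >
      [4,5] "clearly" : ((S\N)\PP)/PP
      [5,7] PP   >
        [5,6] "city" : PP/(PP/NP)
        [6,7] "today" : PP/NP

(S\N)\PP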